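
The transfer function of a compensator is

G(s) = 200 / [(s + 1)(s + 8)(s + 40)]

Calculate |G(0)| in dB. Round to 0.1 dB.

-4.1 dB

G(0) = 200 / (1·8·40) = 0.625
20 log₁₀(0.625) ≈ -4.08 dB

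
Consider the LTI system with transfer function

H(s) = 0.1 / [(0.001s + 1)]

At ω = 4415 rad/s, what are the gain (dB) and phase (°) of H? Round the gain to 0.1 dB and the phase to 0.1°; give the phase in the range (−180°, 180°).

At ω = 4415 rad/s:
pole (1 + j4415·0.001) = 1 + j4.415 → |·| ≈ 4.5268, ∠ ≈ 77.24°
|H| = 0.1 · 1 / (4.5268) ≈ 0.022091
Gain = 20 log₁₀(0.022091) ≈ -33.12 dB
∠H = (0°) − (77.24°) = -77.24°

-33.1 dB, -77.2°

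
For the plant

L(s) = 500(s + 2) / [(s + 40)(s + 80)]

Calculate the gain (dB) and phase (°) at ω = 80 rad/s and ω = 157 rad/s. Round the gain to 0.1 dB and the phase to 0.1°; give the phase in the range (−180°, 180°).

At s = jω = j80:
zero (s+2): 2 + j80 → |·| = √(2²+80²) = √6404 ≈ 80.025, ∠ = arctan(80/2) ≈ 88.57°
pole (s+40): 40 + j80 → |·| = √(40²+80²) = √8000 ≈ 89.443, ∠ = arctan(80/40) ≈ 63.43°
pole (s+80): 80 + j80 → |·| = √(80²+80²) = √12800 ≈ 113.14, ∠ = arctan(80/80) ≈ 45.00°
|L| = 500 · 80.025 / 10120 ≈ 3.9538
Gain = 20 log₁₀(3.9538) ≈ 11.94 dB
∠L = 88.57° − 108.43° = -19.86°

At s = jω = j157:
zero (s+2): 2 + j157 → |·| = √(2²+157²) = √24653 ≈ 157.01, ∠ = arctan(157/2) ≈ 89.27°
pole (s+40): 40 + j157 → |·| = √(40²+157²) = √26249 ≈ 162.02, ∠ = arctan(157/40) ≈ 75.71°
pole (s+80): 80 + j157 → |·| = √(80²+157²) = √31049 ≈ 176.21, ∠ = arctan(157/80) ≈ 63.00°
|L| = 500 · 157.01 / 28550 ≈ 2.7497
Gain = 20 log₁₀(2.7497) ≈ 8.79 dB
∠L = 89.27° − 138.71° = -49.44°

ω = 80: 11.9 dB, -19.9°; ω = 157: 8.8 dB, -49.4°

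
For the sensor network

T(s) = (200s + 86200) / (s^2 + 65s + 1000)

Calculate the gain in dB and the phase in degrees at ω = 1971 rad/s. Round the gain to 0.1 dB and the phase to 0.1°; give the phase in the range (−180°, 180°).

-19.7 dB, -100.4°

Substitute s = j1971:
Numerator: 200(j1971) + 86200 = 86200 + j394200
Denominator: (j1971)^2 + 65(j1971) + 1000 = -3883841 + j128115
|N| = √(86200² + 394200²) ≈ 4.0351e+05, ∠N ≈ 77.67°
|D| = √(3883841² + 128115²) ≈ 3.886e+06, ∠D ≈ 178.11°
|T| = 4.0351e+05 / 3.886e+06 ≈ 0.10384
Gain = 20 log₁₀(0.10384) ≈ -19.67 dB
∠T = 77.67° − 178.11° = -100.44°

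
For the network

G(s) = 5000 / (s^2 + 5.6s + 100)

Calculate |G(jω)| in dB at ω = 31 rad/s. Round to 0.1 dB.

15.1 dB

At s = jω = j31:
quadratic: (j31)² + 5.6·j31 + 100 = -861 + j173.6 → |·| ≈ 878.33, ∠ ≈ 168.60°
|G| = 5000 / 878.33 ≈ 5.6926
Gain = 20 log₁₀(5.6926) ≈ 15.11 dB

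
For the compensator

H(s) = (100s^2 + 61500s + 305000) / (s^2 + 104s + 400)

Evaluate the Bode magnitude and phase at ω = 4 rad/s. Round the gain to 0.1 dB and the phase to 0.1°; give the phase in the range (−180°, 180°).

56.8 dB, -8.3°

Substitute s = j4:
Numerator: 100(j4)^2 + 61500(j4) + 305000 = 303400 + j246000
Denominator: (j4)^2 + 104(j4) + 400 = 384 + j416
|N| = √(303400² + 246000²) ≈ 3.906e+05, ∠N ≈ 39.04°
|D| = √(384² + 416²) ≈ 566.14, ∠D ≈ 47.29°
|H| = 3.906e+05 / 566.14 ≈ 689.94
Gain = 20 log₁₀(689.94) ≈ 56.78 dB
∠H = 39.04° − 47.29° = -8.25°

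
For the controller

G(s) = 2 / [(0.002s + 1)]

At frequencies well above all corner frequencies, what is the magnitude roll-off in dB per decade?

Each pole contributes −20 dB/decade at high frequency; each zero contributes +20 dB/decade.
Net: 0 zero(s) − 1 pole(s) → -20 dB/decade.

-20 dB/decade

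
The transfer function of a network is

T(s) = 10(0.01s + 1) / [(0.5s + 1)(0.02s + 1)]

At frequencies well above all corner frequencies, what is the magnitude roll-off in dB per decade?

-20 dB/decade

Each pole contributes −20 dB/decade at high frequency; each zero contributes +20 dB/decade.
Net: 1 zero(s) − 2 pole(s) → -20 dB/decade.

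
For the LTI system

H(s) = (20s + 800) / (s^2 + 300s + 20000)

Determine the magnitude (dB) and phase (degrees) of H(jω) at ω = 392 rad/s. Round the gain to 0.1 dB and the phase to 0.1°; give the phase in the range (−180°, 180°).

-27.1 dB, -54.5°

Substitute s = j392:
Numerator: 20(j392) + 800 = 800 + j7840
Denominator: (j392)^2 + 300(j392) + 20000 = -133664 + j117600
|N| = √(800² + 7840²) ≈ 7880.7, ∠N ≈ 84.17°
|D| = √(133664² + 117600²) ≈ 1.7803e+05, ∠D ≈ 138.66°
|H| = 7880.7 / 1.7803e+05 ≈ 0.044266
Gain = 20 log₁₀(0.044266) ≈ -27.08 dB
∠H = 84.17° − 138.66° = -54.49°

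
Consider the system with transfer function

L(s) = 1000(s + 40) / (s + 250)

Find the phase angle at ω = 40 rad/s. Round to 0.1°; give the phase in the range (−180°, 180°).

At s = jω = j40:
zero (s+40): 40 + j40 → |·| = √(40²+40²) = √3200 ≈ 56.569, ∠ = arctan(40/40) ≈ 45.00°
pole (s+250): 250 + j40 → |·| = √(250²+40²) = √64100 ≈ 253.18, ∠ = arctan(40/250) ≈ 9.09°
∠L = 45.00° − 9.09° = 35.91°

35.9°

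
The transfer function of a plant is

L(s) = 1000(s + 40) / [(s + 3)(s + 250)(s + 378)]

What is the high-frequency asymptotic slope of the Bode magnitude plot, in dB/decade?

-40 dB/decade

Each pole contributes −20 dB/decade at high frequency; each zero contributes +20 dB/decade.
Net: 1 zero(s) − 3 pole(s) → -40 dB/decade.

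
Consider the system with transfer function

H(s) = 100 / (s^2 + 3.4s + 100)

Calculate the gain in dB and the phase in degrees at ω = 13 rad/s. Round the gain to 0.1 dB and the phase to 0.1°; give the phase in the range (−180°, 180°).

At s = jω = j13:
quadratic: (j13)² + 3.4·j13 + 100 = -69 + j44.2 → |·| ≈ 81.943, ∠ ≈ 147.36°
|H| = 100 / 81.943 ≈ 1.2204
Gain = 20 log₁₀(1.2204) ≈ 1.73 dB
∠H = 0.00° − 147.36° = -147.36°

1.7 dB, -147.4°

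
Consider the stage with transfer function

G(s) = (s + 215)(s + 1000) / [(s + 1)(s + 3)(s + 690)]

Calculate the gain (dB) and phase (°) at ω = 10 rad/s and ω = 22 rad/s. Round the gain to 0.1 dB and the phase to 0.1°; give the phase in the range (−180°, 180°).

At s = jω = j10:
zero (s+215): 215 + j10 → |·| = √(215²+10²) = √46325 ≈ 215.23, ∠ = arctan(10/215) ≈ 2.66°
zero (s+1000): 1000 + j10 → |·| = √(1000²+10²) = √1000100 ≈ 1000, ∠ = arctan(10/1000) ≈ 0.57°
pole (s+1): 1 + j10 → |·| = √(1²+10²) = √101 ≈ 10.05, ∠ = arctan(10/1) ≈ 84.29°
pole (s+3): 3 + j10 → |·| = √(3²+10²) = √109 ≈ 10.44, ∠ = arctan(10/3) ≈ 73.30°
pole (s+690): 690 + j10 → |·| = √(690²+10²) = √476200 ≈ 690.07, ∠ = arctan(10/690) ≈ 0.83°
|G| = 1 · 2.1523e+05 / 72404 ≈ 2.9726
Gain = 20 log₁₀(2.9726) ≈ 9.46 dB
∠G = 3.23° − 158.42° = -155.19°

At s = jω = j22:
zero (s+215): 215 + j22 → |·| = √(215²+22²) = √46709 ≈ 216.12, ∠ = arctan(22/215) ≈ 5.84°
zero (s+1000): 1000 + j22 → |·| = √(1000²+22²) = √1000484 ≈ 1000.2, ∠ = arctan(22/1000) ≈ 1.26°
pole (s+1): 1 + j22 → |·| = √(1²+22²) = √485 ≈ 22.023, ∠ = arctan(22/1) ≈ 87.40°
pole (s+3): 3 + j22 → |·| = √(3²+22²) = √493 ≈ 22.204, ∠ = arctan(22/3) ≈ 82.23°
pole (s+690): 690 + j22 → |·| = √(690²+22²) = √476584 ≈ 690.35, ∠ = arctan(22/690) ≈ 1.83°
|G| = 1 · 2.1616e+05 / 3.3758e+05 ≈ 0.64032
Gain = 20 log₁₀(0.64032) ≈ -3.87 dB
∠G = 7.10° − 171.46° = -164.36°

ω = 10: 9.5 dB, -155.2°; ω = 22: -3.9 dB, -164.4°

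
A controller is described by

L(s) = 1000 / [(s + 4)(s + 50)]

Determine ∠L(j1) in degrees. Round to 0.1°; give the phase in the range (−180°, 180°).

-15.2°

At s = jω = j1:
pole (s+4): 4 + j1 → |·| = √(4²+1²) = √17 ≈ 4.1231, ∠ = arctan(1/4) ≈ 14.04°
pole (s+50): 50 + j1 → |·| = √(50²+1²) = √2501 ≈ 50.01, ∠ = arctan(1/50) ≈ 1.15°
∠L = 0.00° − 15.19° = -15.19°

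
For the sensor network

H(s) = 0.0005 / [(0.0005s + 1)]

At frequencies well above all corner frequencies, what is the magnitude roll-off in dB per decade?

-20 dB/decade

Each pole contributes −20 dB/decade at high frequency; each zero contributes +20 dB/decade.
Net: 0 zero(s) − 1 pole(s) → -20 dB/decade.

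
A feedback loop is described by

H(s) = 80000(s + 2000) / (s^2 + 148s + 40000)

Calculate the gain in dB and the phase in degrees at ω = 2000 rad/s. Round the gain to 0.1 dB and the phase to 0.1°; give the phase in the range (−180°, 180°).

At s = jω = j2000:
zero (s+2000): 2000 + j2000 → |·| = √(2000²+2000²) = √8000000 ≈ 2828.4, ∠ = arctan(2000/2000) ≈ 45.00°
quadratic: (j2000)² + 148·j2000 + 40000 = -3960000 + j296000 → |·| ≈ 3.971e+06, ∠ ≈ 175.73°
|H| = 80000 · 2828.4 / 3.971e+06 ≈ 56.981
Gain = 20 log₁₀(56.981) ≈ 35.11 dB
∠H = 45.00° − 175.73° = -130.73°

35.1 dB, -130.7°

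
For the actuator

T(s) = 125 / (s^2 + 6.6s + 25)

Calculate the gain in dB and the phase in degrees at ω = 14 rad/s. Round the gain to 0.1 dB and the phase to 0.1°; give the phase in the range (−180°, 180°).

At s = jω = j14:
quadratic: (j14)² + 6.6·j14 + 25 = -171 + j92.4 → |·| ≈ 194.37, ∠ ≈ 151.62°
|T| = 125 / 194.37 ≈ 0.6431
Gain = 20 log₁₀(0.6431) ≈ -3.83 dB
∠T = 0.00° − 151.62° = -151.62°

-3.8 dB, -151.6°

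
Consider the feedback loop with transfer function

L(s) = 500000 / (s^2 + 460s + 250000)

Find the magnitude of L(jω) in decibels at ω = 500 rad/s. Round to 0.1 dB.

At s = jω = j500:
quadratic: (j500)² + 460·j500 + 250000 = 0 + j230000 → |·| ≈ 2.3e+05, ∠ ≈ 90.00°
|L| = 500000 / 2.3e+05 ≈ 2.1739
Gain = 20 log₁₀(2.1739) ≈ 6.74 dB

6.7 dB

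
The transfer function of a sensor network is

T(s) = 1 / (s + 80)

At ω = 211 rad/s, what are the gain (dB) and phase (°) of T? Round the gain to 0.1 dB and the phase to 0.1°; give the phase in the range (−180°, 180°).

Substitute s = j211:
Numerator: 1 = 1 + j0
Denominator: (j211) + 80 = 80 + j211
|N| = √(1² + 0²) ≈ 1, ∠N ≈ 0.00°
|D| = √(80² + 211²) ≈ 225.66, ∠D ≈ 69.24°
|T| = 1 / 225.66 ≈ 0.0044314
Gain = 20 log₁₀(0.0044314) ≈ -47.07 dB
∠T = 0.00° − 69.24° = -69.24°

-47.1 dB, -69.2°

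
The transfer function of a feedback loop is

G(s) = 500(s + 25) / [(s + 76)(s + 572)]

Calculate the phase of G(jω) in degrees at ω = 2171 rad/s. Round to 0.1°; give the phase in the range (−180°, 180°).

At s = jω = j2171:
zero (s+25): 25 + j2171 → |·| = √(25²+2171²) = √4713866 ≈ 2171.1, ∠ = arctan(2171/25) ≈ 89.34°
pole (s+76): 76 + j2171 → |·| = √(76²+2171²) = √4719017 ≈ 2172.3, ∠ = arctan(2171/76) ≈ 88.00°
pole (s+572): 572 + j2171 → |·| = √(572²+2171²) = √5040425 ≈ 2245.1, ∠ = arctan(2171/572) ≈ 75.24°
∠G = 89.34° − 163.24° = -73.90°

-73.9°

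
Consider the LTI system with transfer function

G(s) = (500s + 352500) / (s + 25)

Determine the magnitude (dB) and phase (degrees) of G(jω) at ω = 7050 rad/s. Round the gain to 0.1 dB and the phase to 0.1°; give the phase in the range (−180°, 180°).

Substitute s = j7050:
Numerator: 500(j7050) + 352500 = 352500 + j3525000
Denominator: (j7050) + 25 = 25 + j7050
|N| = √(352500² + 3525000²) ≈ 3.5426e+06, ∠N ≈ 84.29°
|D| = √(25² + 7050²) ≈ 7050, ∠D ≈ 89.80°
|G| = 3.5426e+06 / 7050 ≈ 502.5
Gain = 20 log₁₀(502.5) ≈ 54.02 dB
∠G = 84.29° − 89.80° = -5.51°

54.0 dB, -5.5°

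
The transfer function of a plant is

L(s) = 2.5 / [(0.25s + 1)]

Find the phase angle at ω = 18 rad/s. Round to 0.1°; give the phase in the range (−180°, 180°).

At ω = 18 rad/s:
pole (1 + j18·0.25) = 1 + j4.5 → |·| ≈ 4.6098, ∠ ≈ 77.47°
∠L = (0°) − (77.47°) = -77.47°

-77.5°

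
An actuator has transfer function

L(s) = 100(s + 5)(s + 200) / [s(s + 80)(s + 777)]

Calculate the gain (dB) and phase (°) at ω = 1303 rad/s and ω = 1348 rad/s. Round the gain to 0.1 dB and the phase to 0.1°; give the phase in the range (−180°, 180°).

At s = jω = j1303:
zero (s+5): 5 + j1303 → |·| = √(5²+1303²) = √1697834 ≈ 1303, ∠ = arctan(1303/5) ≈ 89.78°
zero (s+200): 200 + j1303 → |·| = √(200²+1303²) = √1737809 ≈ 1318.3, ∠ = arctan(1303/200) ≈ 81.27°
pole (s+80): 80 + j1303 → |·| = √(80²+1303²) = √1704209 ≈ 1305.5, ∠ = arctan(1303/80) ≈ 86.49°
pole (s+777): 777 + j1303 → |·| = √(777²+1303²) = √2301538 ≈ 1517.1, ∠ = arctan(1303/777) ≈ 59.19°
pole at origin: |s| = 1303, ∠ = 90.00° (in denominator)
|L| = 100 · 1.7177e+06 / 2.5807e+09 ≈ 0.066559
Gain = 20 log₁₀(0.066559) ≈ -23.54 dB
∠L = 171.05° − 235.68° = -64.63°

At s = jω = j1348:
zero (s+5): 5 + j1348 → |·| = √(5²+1348²) = √1817129 ≈ 1348, ∠ = arctan(1348/5) ≈ 89.79°
zero (s+200): 200 + j1348 → |·| = √(200²+1348²) = √1857104 ≈ 1362.8, ∠ = arctan(1348/200) ≈ 81.56°
pole (s+80): 80 + j1348 → |·| = √(80²+1348²) = √1823504 ≈ 1350.4, ∠ = arctan(1348/80) ≈ 86.60°
pole (s+777): 777 + j1348 → |·| = √(777²+1348²) = √2420833 ≈ 1555.9, ∠ = arctan(1348/777) ≈ 60.04°
pole at origin: |s| = 1348, ∠ = 90.00° (in denominator)
|L| = 100 · 1.8371e+06 / 2.8323e+09 ≈ 0.064862
Gain = 20 log₁₀(0.064862) ≈ -23.76 dB
∠L = 171.35° − 236.64° = -65.29°

ω = 1303: -23.5 dB, -64.6°; ω = 1348: -23.8 dB, -65.3°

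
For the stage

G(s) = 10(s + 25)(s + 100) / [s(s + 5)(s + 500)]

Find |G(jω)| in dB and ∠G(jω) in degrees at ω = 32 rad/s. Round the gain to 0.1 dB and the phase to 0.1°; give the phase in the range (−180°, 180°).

At s = jω = j32:
zero (s+25): 25 + j32 → |·| = √(25²+32²) = √1649 ≈ 40.608, ∠ = arctan(32/25) ≈ 52.00°
zero (s+100): 100 + j32 → |·| = √(100²+32²) = √11024 ≈ 105, ∠ = arctan(32/100) ≈ 17.74°
pole (s+5): 5 + j32 → |·| = √(5²+32²) = √1049 ≈ 32.388, ∠ = arctan(32/5) ≈ 81.12°
pole (s+500): 500 + j32 → |·| = √(500²+32²) = √251024 ≈ 501.02, ∠ = arctan(32/500) ≈ 3.66°
pole at origin: |s| = 32, ∠ = 90.00° (in denominator)
|G| = 10 · 4263.8 / 5.1927e+05 ≈ 0.082111
Gain = 20 log₁₀(0.082111) ≈ -21.71 dB
∠G = 69.74° − 174.78° = -105.04°

-21.7 dB, -105.0°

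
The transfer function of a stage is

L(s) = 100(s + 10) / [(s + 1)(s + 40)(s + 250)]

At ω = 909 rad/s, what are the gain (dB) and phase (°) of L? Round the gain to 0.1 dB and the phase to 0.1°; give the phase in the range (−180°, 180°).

At s = jω = j909:
zero (s+10): 10 + j909 → |·| = √(10²+909²) = √826381 ≈ 909.06, ∠ = arctan(909/10) ≈ 89.37°
pole (s+1): 1 + j909 → |·| = √(1²+909²) = √826282 ≈ 909, ∠ = arctan(909/1) ≈ 89.94°
pole (s+40): 40 + j909 → |·| = √(40²+909²) = √827881 ≈ 909.88, ∠ = arctan(909/40) ≈ 87.48°
pole (s+250): 250 + j909 → |·| = √(250²+909²) = √888781 ≈ 942.75, ∠ = arctan(909/250) ≈ 74.62°
|L| = 100 · 909.06 / 7.7973e+08 ≈ 0.00011659
Gain = 20 log₁₀(0.00011659) ≈ -78.67 dB
∠L = 89.37° − 252.04° = -162.67°

-78.7 dB, -162.7°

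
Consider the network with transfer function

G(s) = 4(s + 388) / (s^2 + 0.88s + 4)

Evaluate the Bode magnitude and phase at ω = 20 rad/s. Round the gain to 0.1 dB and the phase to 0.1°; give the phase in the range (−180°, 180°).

11.9 dB, -174.5°

At s = jω = j20:
zero (s+388): 388 + j20 → |·| = √(388²+20²) = √150944 ≈ 388.52, ∠ = arctan(20/388) ≈ 2.95°
quadratic: (j20)² + 0.88·j20 + 4 = -396 + j17.6 → |·| ≈ 396.39, ∠ ≈ 177.46°
|G| = 4 · 388.52 / 396.39 ≈ 3.9206
Gain = 20 log₁₀(3.9206) ≈ 11.87 dB
∠G = 2.95° − 177.46° = -174.51°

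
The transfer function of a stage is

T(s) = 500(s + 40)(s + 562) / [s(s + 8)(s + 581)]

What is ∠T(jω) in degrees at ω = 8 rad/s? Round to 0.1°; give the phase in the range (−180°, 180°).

At s = jω = j8:
zero (s+40): 40 + j8 → |·| = √(40²+8²) = √1664 ≈ 40.792, ∠ = arctan(8/40) ≈ 11.31°
zero (s+562): 562 + j8 → |·| = √(562²+8²) = √315908 ≈ 562.06, ∠ = arctan(8/562) ≈ 0.82°
pole (s+8): 8 + j8 → |·| = √(8²+8²) = √128 ≈ 11.314, ∠ = arctan(8/8) ≈ 45.00°
pole (s+581): 581 + j8 → |·| = √(581²+8²) = √337625 ≈ 581.06, ∠ = arctan(8/581) ≈ 0.79°
pole at origin: |s| = 8, ∠ = 90.00° (in denominator)
∠T = 12.13° − 135.79° = -123.66°

-123.7°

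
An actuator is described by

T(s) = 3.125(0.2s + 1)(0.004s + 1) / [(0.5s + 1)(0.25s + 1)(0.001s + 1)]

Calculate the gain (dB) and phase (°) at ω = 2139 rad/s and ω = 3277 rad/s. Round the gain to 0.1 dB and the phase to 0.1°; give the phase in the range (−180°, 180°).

ω = 2139: -41.4 dB, -71.6°; ω = 3277: -44.7 dB, -77.4°

At ω = 2139 rad/s:
zero (1 + j2139·0.2) = 1 + j427.8 → |·| ≈ 427.8, ∠ ≈ 89.87°
zero (1 + j2139·0.004) = 1 + j8.556 → |·| ≈ 8.6142, ∠ ≈ 83.33°
pole (1 + j2139·0.5) = 1 + j1069.5 → |·| ≈ 1069.5, ∠ ≈ 89.95°
pole (1 + j2139·0.25) = 1 + j534.75 → |·| ≈ 534.75, ∠ ≈ 89.89°
pole (1 + j2139·0.001) = 1 + j2.139 → |·| ≈ 2.3612, ∠ ≈ 64.94°
|T| = 3.125 · 427.8 · 8.6142 / (1069.5 · 534.75 · 2.3612) ≈ 0.0085279
Gain = 20 log₁₀(0.0085279) ≈ -41.38 dB
∠T = (89.87° + 83.33°) − (89.95° + 89.89° + 64.94°) = -71.58°

At ω = 3277 rad/s:
zero (1 + j3277·0.2) = 1 + j655.4 → |·| ≈ 655.4, ∠ ≈ 89.91°
zero (1 + j3277·0.004) = 1 + j13.108 → |·| ≈ 13.146, ∠ ≈ 85.64°
pole (1 + j3277·0.5) = 1 + j1638.5 → |·| ≈ 1638.5, ∠ ≈ 89.97°
pole (1 + j3277·0.25) = 1 + j819.25 → |·| ≈ 819.25, ∠ ≈ 89.93°
pole (1 + j3277·0.001) = 1 + j3.277 → |·| ≈ 3.4262, ∠ ≈ 73.03°
|T| = 3.125 · 655.4 · 13.146 / (1638.5 · 819.25 · 3.4262) ≈ 0.0058543
Gain = 20 log₁₀(0.0058543) ≈ -44.65 dB
∠T = (89.91° + 85.64°) − (89.97° + 89.93° + 73.03°) = -77.38°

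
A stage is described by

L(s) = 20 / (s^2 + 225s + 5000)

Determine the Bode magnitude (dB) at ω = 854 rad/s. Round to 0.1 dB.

-91.5 dB

Substitute s = j854:
Numerator: 20 = 20 + j0
Denominator: (j854)^2 + 225(j854) + 5000 = -724316 + j192150
|N| = √(20² + 0²) ≈ 20, ∠N ≈ 0.00°
|D| = √(724316² + 192150²) ≈ 7.4937e+05, ∠D ≈ 165.14°
|L| = 20 / 7.4937e+05 ≈ 2.6689e-05
Gain = 20 log₁₀(2.6689e-05) ≈ -91.47 dB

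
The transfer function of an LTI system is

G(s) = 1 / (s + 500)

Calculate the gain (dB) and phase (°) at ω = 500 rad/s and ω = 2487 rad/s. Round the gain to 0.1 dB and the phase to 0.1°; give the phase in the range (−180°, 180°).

Substitute s = j500:
Numerator: 1 = 1 + j0
Denominator: (j500) + 500 = 500 + j500
|N| = √(1² + 0²) ≈ 1, ∠N ≈ 0.00°
|D| = √(500² + 500²) ≈ 707.11, ∠D ≈ 45.00°
|G| = 1 / 707.11 ≈ 0.0014142
Gain = 20 log₁₀(0.0014142) ≈ -56.99 dB
∠G = 0.00° − 45.00° = -45.00°

Substitute s = j2487:
Numerator: 1 = 1 + j0
Denominator: (j2487) + 500 = 500 + j2487
|N| = √(1² + 0²) ≈ 1, ∠N ≈ 0.00°
|D| = √(500² + 2487²) ≈ 2536.8, ∠D ≈ 78.63°
|G| = 1 / 2536.8 ≈ 0.0003942
Gain = 20 log₁₀(0.0003942) ≈ -68.09 dB
∠G = 0.00° − 78.63° = -78.63°

ω = 500: -57.0 dB, -45.0°; ω = 2487: -68.1 dB, -78.6°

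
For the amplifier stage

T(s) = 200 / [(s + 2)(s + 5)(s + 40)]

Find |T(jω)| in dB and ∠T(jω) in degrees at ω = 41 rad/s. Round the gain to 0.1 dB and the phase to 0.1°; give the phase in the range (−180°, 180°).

At s = jω = j41:
pole (s+2): 2 + j41 → |·| = √(2²+41²) = √1685 ≈ 41.049, ∠ = arctan(41/2) ≈ 87.21°
pole (s+5): 5 + j41 → |·| = √(5²+41²) = √1706 ≈ 41.304, ∠ = arctan(41/5) ≈ 83.05°
pole (s+40): 40 + j41 → |·| = √(40²+41²) = √3281 ≈ 57.28, ∠ = arctan(41/40) ≈ 45.71°
|T| = 200 / 97118 ≈ 0.0020594
Gain = 20 log₁₀(0.0020594) ≈ -53.73 dB
∠T = 0.00° − 215.97° = -215.97° ≡ 144.03° (principal value)

-53.7 dB, 144.0°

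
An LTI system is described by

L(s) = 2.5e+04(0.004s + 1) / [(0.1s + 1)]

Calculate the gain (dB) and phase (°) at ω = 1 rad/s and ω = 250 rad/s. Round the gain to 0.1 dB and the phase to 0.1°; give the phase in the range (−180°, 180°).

At ω = 1 rad/s:
zero (1 + j1·0.004) = 1 + j0.004 → |·| ≈ 1, ∠ ≈ 0.23°
pole (1 + j1·0.1) = 1 + j0.1 → |·| ≈ 1.005, ∠ ≈ 5.71°
|L| = 2.5e+04 · 1 / (1.005) ≈ 24876
Gain = 20 log₁₀(24876) ≈ 87.92 dB
∠L = (0.23°) − (5.71°) = -5.48°

At ω = 250 rad/s:
zero (1 + j250·0.004) = 1 + j1 → |·| ≈ 1.4142, ∠ ≈ 45.00°
pole (1 + j250·0.1) = 1 + j25 → |·| ≈ 25.02, ∠ ≈ 87.71°
|L| = 2.5e+04 · 1.4142 / (25.02) ≈ 1413.1
Gain = 20 log₁₀(1413.1) ≈ 63.00 dB
∠L = (45.00°) − (87.71°) = -42.71°

ω = 1: 87.9 dB, -5.5°; ω = 250: 63.0 dB, -42.7°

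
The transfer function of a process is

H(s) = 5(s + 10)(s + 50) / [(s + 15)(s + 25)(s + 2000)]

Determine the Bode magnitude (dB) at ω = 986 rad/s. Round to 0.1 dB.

-53.0 dB

At s = jω = j986:
zero (s+10): 10 + j986 → |·| = √(10²+986²) = √972296 ≈ 986.05, ∠ = arctan(986/10) ≈ 89.42°
zero (s+50): 50 + j986 → |·| = √(50²+986²) = √974696 ≈ 987.27, ∠ = arctan(986/50) ≈ 87.10°
pole (s+15): 15 + j986 → |·| = √(15²+986²) = √972421 ≈ 986.11, ∠ = arctan(986/15) ≈ 89.13°
pole (s+25): 25 + j986 → |·| = √(25²+986²) = √972821 ≈ 986.32, ∠ = arctan(986/25) ≈ 88.55°
pole (s+2000): 2000 + j986 → |·| = √(2000²+986²) = √4972196 ≈ 2229.8, ∠ = arctan(986/2000) ≈ 26.24°
|H| = 5 · 9.735e+05 / 2.1687e+09 ≈ 0.0022444
Gain = 20 log₁₀(0.0022444) ≈ -52.98 dB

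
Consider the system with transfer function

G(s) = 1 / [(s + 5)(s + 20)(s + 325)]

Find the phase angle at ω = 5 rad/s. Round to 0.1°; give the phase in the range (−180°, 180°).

-59.9°

At s = jω = j5:
pole (s+5): 5 + j5 → |·| = √(5²+5²) = √50 ≈ 7.0711, ∠ = arctan(5/5) ≈ 45.00°
pole (s+20): 20 + j5 → |·| = √(20²+5²) = √425 ≈ 20.616, ∠ = arctan(5/20) ≈ 14.04°
pole (s+325): 325 + j5 → |·| = √(325²+5²) = √105650 ≈ 325.04, ∠ = arctan(5/325) ≈ 0.88°
∠G = 0.00° − 59.92° = -59.92°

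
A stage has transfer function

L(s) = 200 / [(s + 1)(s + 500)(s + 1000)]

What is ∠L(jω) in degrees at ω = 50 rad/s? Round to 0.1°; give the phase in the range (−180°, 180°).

At s = jω = j50:
pole (s+1): 1 + j50 → |·| = √(1²+50²) = √2501 ≈ 50.01, ∠ = arctan(50/1) ≈ 88.85°
pole (s+500): 500 + j50 → |·| = √(500²+50²) = √252500 ≈ 502.49, ∠ = arctan(50/500) ≈ 5.71°
pole (s+1000): 1000 + j50 → |·| = √(1000²+50²) = √1002500 ≈ 1001.2, ∠ = arctan(50/1000) ≈ 2.86°
∠L = 0.00° − 97.42° = -97.42°

-97.4°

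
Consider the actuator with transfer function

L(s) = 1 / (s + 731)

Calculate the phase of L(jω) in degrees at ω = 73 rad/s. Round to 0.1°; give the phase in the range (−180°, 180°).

-5.7°

At s = jω = j73:
pole (s+731): 731 + j73 → |·| = √(731²+73²) = √539690 ≈ 734.64, ∠ = arctan(73/731) ≈ 5.70°
∠L = 0.00° − 5.70° = -5.70°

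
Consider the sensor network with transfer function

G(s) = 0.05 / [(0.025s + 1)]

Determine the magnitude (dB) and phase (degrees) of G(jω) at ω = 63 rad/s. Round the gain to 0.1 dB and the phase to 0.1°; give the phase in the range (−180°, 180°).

At ω = 63 rad/s:
pole (1 + j63·0.025) = 1 + j1.575 → |·| ≈ 1.8656, ∠ ≈ 57.59°
|G| = 0.05 · 1 / (1.8656) ≈ 0.026801
Gain = 20 log₁₀(0.026801) ≈ -31.44 dB
∠G = (0°) − (57.59°) = -57.59°

-31.4 dB, -57.6°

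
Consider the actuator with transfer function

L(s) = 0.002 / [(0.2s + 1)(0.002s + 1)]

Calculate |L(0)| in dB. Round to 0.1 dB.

L(0) = 0.002 · 1 / 1 = 0.002
20 log₁₀(0.002) ≈ -53.98 dB

-54.0 dB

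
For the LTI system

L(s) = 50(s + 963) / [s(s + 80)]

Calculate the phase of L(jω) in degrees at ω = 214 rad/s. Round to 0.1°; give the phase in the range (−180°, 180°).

At s = jω = j214:
zero (s+963): 963 + j214 → |·| = √(963²+214²) = √973165 ≈ 986.49, ∠ = arctan(214/963) ≈ 12.53°
pole (s+80): 80 + j214 → |·| = √(80²+214²) = √52196 ≈ 228.46, ∠ = arctan(214/80) ≈ 69.50°
pole at origin: |s| = 214, ∠ = 90.00° (in denominator)
∠L = 12.53° − 159.50° = -146.97°

-147.0°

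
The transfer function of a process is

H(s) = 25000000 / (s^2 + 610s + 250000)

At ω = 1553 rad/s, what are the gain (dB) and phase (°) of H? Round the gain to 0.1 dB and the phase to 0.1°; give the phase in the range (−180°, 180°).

20.5 dB, -156.3°

At s = jω = j1553:
quadratic: (j1553)² + 610·j1553 + 250000 = -2161809 + j947330 → |·| ≈ 2.3603e+06, ∠ ≈ 156.34°
|H| = 25000000 / 2.3603e+06 ≈ 10.592
Gain = 20 log₁₀(10.592) ≈ 20.50 dB
∠H = 0.00° − 156.34° = -156.34°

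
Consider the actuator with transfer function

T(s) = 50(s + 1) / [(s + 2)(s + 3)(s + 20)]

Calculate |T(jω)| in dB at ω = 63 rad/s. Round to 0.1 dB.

-38.4 dB

At s = jω = j63:
zero (s+1): 1 + j63 → |·| = √(1²+63²) = √3970 ≈ 63.008, ∠ = arctan(63/1) ≈ 89.09°
pole (s+2): 2 + j63 → |·| = √(2²+63²) = √3973 ≈ 63.032, ∠ = arctan(63/2) ≈ 88.18°
pole (s+3): 3 + j63 → |·| = √(3²+63²) = √3978 ≈ 63.071, ∠ = arctan(63/3) ≈ 87.27°
pole (s+20): 20 + j63 → |·| = √(20²+63²) = √4369 ≈ 66.098, ∠ = arctan(63/20) ≈ 72.39°
|T| = 50 · 63.008 / 2.6277e+05 ≈ 0.011989
Gain = 20 log₁₀(0.011989) ≈ -38.42 dB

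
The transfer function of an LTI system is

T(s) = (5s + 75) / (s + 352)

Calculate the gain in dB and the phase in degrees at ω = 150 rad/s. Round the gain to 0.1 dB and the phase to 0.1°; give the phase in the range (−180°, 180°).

Substitute s = j150:
Numerator: 5(j150) + 75 = 75 + j750
Denominator: (j150) + 352 = 352 + j150
|N| = √(75² + 750²) ≈ 753.74, ∠N ≈ 84.29°
|D| = √(352² + 150²) ≈ 382.63, ∠D ≈ 23.08°
|T| = 753.74 / 382.63 ≈ 1.9699
Gain = 20 log₁₀(1.9699) ≈ 5.89 dB
∠T = 84.29° − 23.08° = 61.21°

5.9 dB, 61.2°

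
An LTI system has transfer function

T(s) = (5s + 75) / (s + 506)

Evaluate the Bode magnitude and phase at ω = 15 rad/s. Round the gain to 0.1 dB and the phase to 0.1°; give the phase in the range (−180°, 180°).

-13.6 dB, 43.3°

Substitute s = j15:
Numerator: 5(j15) + 75 = 75 + j75
Denominator: (j15) + 506 = 506 + j15
|N| = √(75² + 75²) ≈ 106.07, ∠N ≈ 45.00°
|D| = √(506² + 15²) ≈ 506.22, ∠D ≈ 1.70°
|T| = 106.07 / 506.22 ≈ 0.20953
Gain = 20 log₁₀(0.20953) ≈ -13.58 dB
∠T = 45.00° − 1.70° = 43.30°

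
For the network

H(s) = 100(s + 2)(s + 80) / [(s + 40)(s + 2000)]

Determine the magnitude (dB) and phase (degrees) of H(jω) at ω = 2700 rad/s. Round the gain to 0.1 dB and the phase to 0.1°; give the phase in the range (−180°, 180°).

38.1 dB, 35.6°

At s = jω = j2700:
zero (s+2): 2 + j2700 → |·| = √(2²+2700²) = √7290004 ≈ 2700, ∠ = arctan(2700/2) ≈ 89.96°
zero (s+80): 80 + j2700 → |·| = √(80²+2700²) = √7296400 ≈ 2701.2, ∠ = arctan(2700/80) ≈ 88.30°
pole (s+40): 40 + j2700 → |·| = √(40²+2700²) = √7291600 ≈ 2700.3, ∠ = arctan(2700/40) ≈ 89.15°
pole (s+2000): 2000 + j2700 → |·| = √(2000²+2700²) = √11290000 ≈ 3360.1, ∠ = arctan(2700/2000) ≈ 53.47°
|H| = 100 · 7.2932e+06 / 9.0733e+06 ≈ 80.381
Gain = 20 log₁₀(80.381) ≈ 38.10 dB
∠H = 178.26° − 142.62° = 35.64°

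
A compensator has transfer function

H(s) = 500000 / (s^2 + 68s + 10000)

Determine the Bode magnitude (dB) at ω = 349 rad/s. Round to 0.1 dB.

At s = jω = j349:
quadratic: (j349)² + 68·j349 + 10000 = -111801 + j23732 → |·| ≈ 1.1429e+05, ∠ ≈ 168.02°
|H| = 500000 / 1.1429e+05 ≈ 4.3748
Gain = 20 log₁₀(4.3748) ≈ 12.82 dB

12.8 dB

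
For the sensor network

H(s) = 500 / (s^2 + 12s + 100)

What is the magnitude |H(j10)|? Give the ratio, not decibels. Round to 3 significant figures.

4.17

At s = jω = j10:
quadratic: (j10)² + 12·j10 + 100 = 0 + j120 → |·| ≈ 120, ∠ ≈ 90.00°
|H| = 500 / 120 ≈ 4.1667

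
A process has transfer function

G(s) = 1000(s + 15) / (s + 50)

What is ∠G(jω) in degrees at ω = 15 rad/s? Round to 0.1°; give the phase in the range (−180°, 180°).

At s = jω = j15:
zero (s+15): 15 + j15 → |·| = √(15²+15²) = √450 ≈ 21.213, ∠ = arctan(15/15) ≈ 45.00°
pole (s+50): 50 + j15 → |·| = √(50²+15²) = √2725 ≈ 52.202, ∠ = arctan(15/50) ≈ 16.70°
∠G = 45.00° − 16.70° = 28.30°

28.3°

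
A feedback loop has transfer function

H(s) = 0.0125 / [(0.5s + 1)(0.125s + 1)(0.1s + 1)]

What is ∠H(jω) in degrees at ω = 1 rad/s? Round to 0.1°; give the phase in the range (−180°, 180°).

-39.4°

At ω = 1 rad/s:
pole (1 + j1·0.5) = 1 + j0.5 → |·| ≈ 1.118, ∠ ≈ 26.57°
pole (1 + j1·0.125) = 1 + j0.125 → |·| ≈ 1.0078, ∠ ≈ 7.13°
pole (1 + j1·0.1) = 1 + j0.1 → |·| ≈ 1.005, ∠ ≈ 5.71°
∠H = (0°) − (26.57° + 7.13° + 5.71°) = -39.41°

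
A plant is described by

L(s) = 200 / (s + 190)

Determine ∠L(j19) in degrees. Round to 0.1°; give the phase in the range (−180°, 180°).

-5.7°

Substitute s = j19:
Numerator: 200 = 200 + j0
Denominator: (j19) + 190 = 190 + j19
|N| = √(200² + 0²) ≈ 200, ∠N ≈ 0.00°
|D| = √(190² + 19²) ≈ 190.95, ∠D ≈ 5.71°
∠L = 0.00° − 5.71° = -5.71°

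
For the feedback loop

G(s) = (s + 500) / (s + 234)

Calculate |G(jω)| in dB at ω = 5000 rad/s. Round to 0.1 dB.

Substitute s = j5000:
Numerator: (j5000) + 500 = 500 + j5000
Denominator: (j5000) + 234 = 234 + j5000
|N| = √(500² + 5000²) ≈ 5024.9, ∠N ≈ 84.29°
|D| = √(234² + 5000²) ≈ 5005.5, ∠D ≈ 87.32°
|G| = 5024.9 / 5005.5 ≈ 1.0039
Gain = 20 log₁₀(1.0039) ≈ 0.03 dB

0.0 dB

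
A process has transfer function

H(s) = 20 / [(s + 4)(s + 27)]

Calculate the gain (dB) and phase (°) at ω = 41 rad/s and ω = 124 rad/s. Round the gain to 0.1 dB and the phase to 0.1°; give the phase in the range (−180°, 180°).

At s = jω = j41:
pole (s+4): 4 + j41 → |·| = √(4²+41²) = √1697 ≈ 41.195, ∠ = arctan(41/4) ≈ 84.43°
pole (s+27): 27 + j41 → |·| = √(27²+41²) = √2410 ≈ 49.092, ∠ = arctan(41/27) ≈ 56.63°
|H| = 20 / 2022.3 ≈ 0.0098897
Gain = 20 log₁₀(0.0098897) ≈ -40.10 dB
∠H = 0.00° − 141.06° = -141.06°

At s = jω = j124:
pole (s+4): 4 + j124 → |·| = √(4²+124²) = √15392 ≈ 124.06, ∠ = arctan(124/4) ≈ 88.15°
pole (s+27): 27 + j124 → |·| = √(27²+124²) = √16105 ≈ 126.91, ∠ = arctan(124/27) ≈ 77.72°
|H| = 20 / 15744 ≈ 0.0012703
Gain = 20 log₁₀(0.0012703) ≈ -57.92 dB
∠H = 0.00° − 165.87° = -165.87°

ω = 41: -40.1 dB, -141.1°; ω = 124: -57.9 dB, -165.9°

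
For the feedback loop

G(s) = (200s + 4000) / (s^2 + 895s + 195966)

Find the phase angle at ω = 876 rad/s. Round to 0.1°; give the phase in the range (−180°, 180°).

Substitute s = j876:
Numerator: 200(j876) + 4000 = 4000 + j175200
Denominator: (j876)^2 + 895(j876) + 195966 = -571410 + j784020
|N| = √(4000² + 175200²) ≈ 1.7525e+05, ∠N ≈ 88.69°
|D| = √(571410² + 784020²) ≈ 9.7015e+05, ∠D ≈ 126.09°
∠G = 88.69° − 126.09° = -37.40°

-37.4°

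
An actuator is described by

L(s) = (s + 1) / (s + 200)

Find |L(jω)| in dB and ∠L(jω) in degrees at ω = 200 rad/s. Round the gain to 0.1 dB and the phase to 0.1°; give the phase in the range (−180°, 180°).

At s = jω = j200:
zero (s+1): 1 + j200 → |·| = √(1²+200²) = √40001 ≈ 200, ∠ = arctan(200/1) ≈ 89.71°
pole (s+200): 200 + j200 → |·| = √(200²+200²) = √80000 ≈ 282.84, ∠ = arctan(200/200) ≈ 45.00°
|L| = 1 · 200 / 282.84 ≈ 0.70711
Gain = 20 log₁₀(0.70711) ≈ -3.01 dB
∠L = 89.71° − 45.00° = 44.71°

-3.0 dB, 44.7°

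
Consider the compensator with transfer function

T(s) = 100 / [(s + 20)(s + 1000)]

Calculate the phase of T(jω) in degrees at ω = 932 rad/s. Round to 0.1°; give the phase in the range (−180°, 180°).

At s = jω = j932:
pole (s+20): 20 + j932 → |·| = √(20²+932²) = √869024 ≈ 932.21, ∠ = arctan(932/20) ≈ 88.77°
pole (s+1000): 1000 + j932 → |·| = √(1000²+932²) = √1868624 ≈ 1367, ∠ = arctan(932/1000) ≈ 42.98°
∠T = 0.00° − 131.75° = -131.75°

-131.8°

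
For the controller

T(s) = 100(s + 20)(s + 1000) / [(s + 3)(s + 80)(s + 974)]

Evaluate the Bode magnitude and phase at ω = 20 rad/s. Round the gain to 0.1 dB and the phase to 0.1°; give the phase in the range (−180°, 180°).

At s = jω = j20:
zero (s+20): 20 + j20 → |·| = √(20²+20²) = √800 ≈ 28.284, ∠ = arctan(20/20) ≈ 45.00°
zero (s+1000): 1000 + j20 → |·| = √(1000²+20²) = √1000400 ≈ 1000.2, ∠ = arctan(20/1000) ≈ 1.15°
pole (s+3): 3 + j20 → |·| = √(3²+20²) = √409 ≈ 20.224, ∠ = arctan(20/3) ≈ 81.47°
pole (s+80): 80 + j20 → |·| = √(80²+20²) = √6800 ≈ 82.462, ∠ = arctan(20/80) ≈ 14.04°
pole (s+974): 974 + j20 → |·| = √(974²+20²) = √949076 ≈ 974.21, ∠ = arctan(20/974) ≈ 1.18°
|T| = 100 · 28290 / 1.6247e+06 ≈ 1.7412
Gain = 20 log₁₀(1.7412) ≈ 4.82 dB
∠T = 46.15° − 96.69° = -50.54°

4.8 dB, -50.5°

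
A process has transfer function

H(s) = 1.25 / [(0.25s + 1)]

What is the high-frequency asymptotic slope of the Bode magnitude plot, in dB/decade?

Each pole contributes −20 dB/decade at high frequency; each zero contributes +20 dB/decade.
Net: 0 zero(s) − 1 pole(s) → -20 dB/decade.

-20 dB/decade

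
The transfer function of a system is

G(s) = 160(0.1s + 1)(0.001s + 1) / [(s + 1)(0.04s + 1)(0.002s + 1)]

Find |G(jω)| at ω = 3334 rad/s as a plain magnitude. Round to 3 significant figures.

0.0619

At ω = 3334 rad/s:
zero (1 + j3334·0.1) = 1 + j333.4 → |·| ≈ 333.4, ∠ ≈ 89.83°
zero (1 + j3334·0.001) = 1 + j3.334 → |·| ≈ 3.4807, ∠ ≈ 73.30°
pole (1 + j3334·1) = 1 + j3334 → |·| ≈ 3334, ∠ ≈ 89.98°
pole (1 + j3334·0.04) = 1 + j133.36 → |·| ≈ 133.36, ∠ ≈ 89.57°
pole (1 + j3334·0.002) = 1 + j6.668 → |·| ≈ 6.7426, ∠ ≈ 81.47°
|G| = 160 · 333.4 · 3.4807 / (3334 · 133.36 · 6.7426) ≈ 0.061935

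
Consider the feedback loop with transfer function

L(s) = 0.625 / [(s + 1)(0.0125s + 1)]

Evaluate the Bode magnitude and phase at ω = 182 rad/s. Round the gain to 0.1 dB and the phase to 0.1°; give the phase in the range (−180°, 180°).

At ω = 182 rad/s:
pole (1 + j182·1) = 1 + j182 → |·| ≈ 182, ∠ ≈ 89.69°
pole (1 + j182·0.0125) = 1 + j2.275 → |·| ≈ 2.4851, ∠ ≈ 66.27°
|L| = 0.625 · 1 / (182 · 2.4851) ≈ 0.0013819
Gain = 20 log₁₀(0.0013819) ≈ -57.19 dB
∠L = (0°) − (89.69° + 66.27°) = -155.96°

-57.2 dB, -156.0°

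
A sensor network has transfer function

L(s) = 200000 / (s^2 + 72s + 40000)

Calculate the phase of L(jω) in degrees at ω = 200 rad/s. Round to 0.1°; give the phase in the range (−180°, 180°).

-90.0°

At s = jω = j200:
quadratic: (j200)² + 72·j200 + 40000 = 0 + j14400 → |·| ≈ 14400, ∠ ≈ 90.00°
∠L = 0.00° − 90.00° = -90.00°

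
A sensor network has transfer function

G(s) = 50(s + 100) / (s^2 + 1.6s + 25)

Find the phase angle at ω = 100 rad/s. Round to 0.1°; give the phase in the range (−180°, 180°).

-134.1°

At s = jω = j100:
zero (s+100): 100 + j100 → |·| = √(100²+100²) = √20000 ≈ 141.42, ∠ = arctan(100/100) ≈ 45.00°
quadratic: (j100)² + 1.6·j100 + 25 = -9975 + j160 → |·| ≈ 9976.3, ∠ ≈ 179.08°
∠G = 45.00° − 179.08° = -134.08°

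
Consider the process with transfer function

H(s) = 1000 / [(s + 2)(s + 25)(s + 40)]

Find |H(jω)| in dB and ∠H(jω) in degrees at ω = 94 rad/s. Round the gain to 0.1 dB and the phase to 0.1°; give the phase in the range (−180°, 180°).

-59.4 dB, 129.2°

At s = jω = j94:
pole (s+2): 2 + j94 → |·| = √(2²+94²) = √8840 ≈ 94.021, ∠ = arctan(94/2) ≈ 88.78°
pole (s+25): 25 + j94 → |·| = √(25²+94²) = √9461 ≈ 97.268, ∠ = arctan(94/25) ≈ 75.11°
pole (s+40): 40 + j94 → |·| = √(40²+94²) = √10436 ≈ 102.16, ∠ = arctan(94/40) ≈ 66.95°
|H| = 1000 / 9.3428e+05 ≈ 0.0010703
Gain = 20 log₁₀(0.0010703) ≈ -59.41 dB
∠H = 0.00° − 230.84° = -230.84° ≡ 129.16° (principal value)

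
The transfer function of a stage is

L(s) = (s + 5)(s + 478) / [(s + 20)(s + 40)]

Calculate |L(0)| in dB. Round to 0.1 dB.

9.5 dB

L(0) = 1·5·478 / (20·40) = 2.9875
20 log₁₀(2.9875) ≈ 9.51 dB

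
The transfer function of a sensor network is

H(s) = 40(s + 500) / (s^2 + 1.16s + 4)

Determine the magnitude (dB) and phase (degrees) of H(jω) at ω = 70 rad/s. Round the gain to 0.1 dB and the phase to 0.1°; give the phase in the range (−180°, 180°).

At s = jω = j70:
zero (s+500): 500 + j70 → |·| = √(500²+70²) = √254900 ≈ 504.88, ∠ = arctan(70/500) ≈ 7.97°
quadratic: (j70)² + 1.16·j70 + 4 = -4896 + j81.2 → |·| ≈ 4896.7, ∠ ≈ 179.05°
|H| = 40 · 504.88 / 4896.7 ≈ 4.1242
Gain = 20 log₁₀(4.1242) ≈ 12.31 dB
∠H = 7.97° − 179.05° = -171.08°

12.3 dB, -171.1°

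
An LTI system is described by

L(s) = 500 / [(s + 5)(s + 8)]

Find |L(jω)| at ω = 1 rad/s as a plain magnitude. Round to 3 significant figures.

12.2

At s = jω = j1:
pole (s+5): 5 + j1 → |·| = √(5²+1²) = √26 ≈ 5.099, ∠ = arctan(1/5) ≈ 11.31°
pole (s+8): 8 + j1 → |·| = √(8²+1²) = √65 ≈ 8.0623, ∠ = arctan(1/8) ≈ 7.13°
|L| = 500 / 41.11 ≈ 12.162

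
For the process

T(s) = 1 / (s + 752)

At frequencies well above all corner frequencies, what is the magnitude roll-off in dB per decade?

Each pole contributes −20 dB/decade at high frequency; each zero contributes +20 dB/decade.
Net: 0 zero(s) − 1 pole(s) → -20 dB/decade.

-20 dB/decade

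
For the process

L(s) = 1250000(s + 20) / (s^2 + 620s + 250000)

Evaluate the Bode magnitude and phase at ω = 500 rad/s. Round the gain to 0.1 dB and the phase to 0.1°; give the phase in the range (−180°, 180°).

66.1 dB, -2.3°

At s = jω = j500:
zero (s+20): 20 + j500 → |·| = √(20²+500²) = √250400 ≈ 500.4, ∠ = arctan(500/20) ≈ 87.71°
quadratic: (j500)² + 620·j500 + 250000 = 0 + j310000 → |·| ≈ 3.1e+05, ∠ ≈ 90.00°
|L| = 1250000 · 500.4 / 3.1e+05 ≈ 2017.7
Gain = 20 log₁₀(2017.7) ≈ 66.10 dB
∠L = 87.71° − 90.00° = -2.29°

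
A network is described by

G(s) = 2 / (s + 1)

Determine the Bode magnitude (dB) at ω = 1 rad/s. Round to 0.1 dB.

3.0 dB

Substitute s = j1:
Numerator: 2 = 2 + j0
Denominator: (j1) + 1 = 1 + j1
|N| = √(2² + 0²) ≈ 2, ∠N ≈ 0.00°
|D| = √(1² + 1²) ≈ 1.4142, ∠D ≈ 45.00°
|G| = 2 / 1.4142 ≈ 1.4142
Gain = 20 log₁₀(1.4142) ≈ 3.01 dB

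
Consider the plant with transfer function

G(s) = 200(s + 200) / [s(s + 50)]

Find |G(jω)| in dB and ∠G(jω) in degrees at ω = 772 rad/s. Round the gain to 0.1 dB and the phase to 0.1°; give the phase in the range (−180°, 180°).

-11.5 dB, -100.8°

At s = jω = j772:
zero (s+200): 200 + j772 → |·| = √(200²+772²) = √635984 ≈ 797.49, ∠ = arctan(772/200) ≈ 75.48°
pole (s+50): 50 + j772 → |·| = √(50²+772²) = √598484 ≈ 773.62, ∠ = arctan(772/50) ≈ 86.29°
pole at origin: |s| = 772, ∠ = 90.00° (in denominator)
|G| = 200 · 797.49 / 5.9723e+05 ≈ 0.26706
Gain = 20 log₁₀(0.26706) ≈ -11.47 dB
∠G = 75.48° − 176.29° = -100.81°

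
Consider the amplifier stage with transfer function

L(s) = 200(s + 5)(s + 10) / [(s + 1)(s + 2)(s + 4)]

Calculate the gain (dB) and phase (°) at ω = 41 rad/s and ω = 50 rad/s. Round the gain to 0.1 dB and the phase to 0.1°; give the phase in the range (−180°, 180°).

ω = 41: 14.0 dB, -100.9°; ω = 50: 12.2 dB, -99.0°

At s = jω = j41:
zero (s+5): 5 + j41 → |·| = √(5²+41²) = √1706 ≈ 41.304, ∠ = arctan(41/5) ≈ 83.05°
zero (s+10): 10 + j41 → |·| = √(10²+41²) = √1781 ≈ 42.202, ∠ = arctan(41/10) ≈ 76.29°
pole (s+1): 1 + j41 → |·| = √(1²+41²) = √1682 ≈ 41.012, ∠ = arctan(41/1) ≈ 88.60°
pole (s+2): 2 + j41 → |·| = √(2²+41²) = √1685 ≈ 41.049, ∠ = arctan(41/2) ≈ 87.21°
pole (s+4): 4 + j41 → |·| = √(4²+41²) = √1697 ≈ 41.195, ∠ = arctan(41/4) ≈ 84.43°
|L| = 200 · 1743.1 / 69352 ≈ 5.0268
Gain = 20 log₁₀(5.0268) ≈ 14.03 dB
∠L = 159.34° − 260.24° = -100.90°

At s = jω = j50:
zero (s+5): 5 + j50 → |·| = √(5²+50²) = √2525 ≈ 50.249, ∠ = arctan(50/5) ≈ 84.29°
zero (s+10): 10 + j50 → |·| = √(10²+50²) = √2600 ≈ 50.99, ∠ = arctan(50/10) ≈ 78.69°
pole (s+1): 1 + j50 → |·| = √(1²+50²) = √2501 ≈ 50.01, ∠ = arctan(50/1) ≈ 88.85°
pole (s+2): 2 + j50 → |·| = √(2²+50²) = √2504 ≈ 50.04, ∠ = arctan(50/2) ≈ 87.71°
pole (s+4): 4 + j50 → |·| = √(4²+50²) = √2516 ≈ 50.16, ∠ = arctan(50/4) ≈ 85.43°
|L| = 200 · 2562.2 / 1.2553e+05 ≈ 4.0822
Gain = 20 log₁₀(4.0822) ≈ 12.22 dB
∠L = 162.98° − 261.99° = -99.01°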